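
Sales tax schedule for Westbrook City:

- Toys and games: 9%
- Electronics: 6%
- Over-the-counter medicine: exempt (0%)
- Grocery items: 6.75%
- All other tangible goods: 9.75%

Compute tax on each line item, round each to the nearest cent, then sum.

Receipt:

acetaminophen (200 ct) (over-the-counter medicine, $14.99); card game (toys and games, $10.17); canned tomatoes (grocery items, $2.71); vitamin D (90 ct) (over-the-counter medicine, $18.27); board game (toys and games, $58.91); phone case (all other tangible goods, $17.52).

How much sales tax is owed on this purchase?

$8.11

Acetaminophen (200 ct) $14.99: over-the-counter medicine → 0% → $0.00
Card game $10.17: toys and games → 9% → $0.92
Canned tomatoes $2.71: grocery items → 6.75% → $0.18
Vitamin D (90 ct) $18.27: over-the-counter medicine → 0% → $0.00
Board game $58.91: toys and games → 9% → $5.30
Phone case $17.52: all other tangible goods → 9.75% → $1.71
Total tax = $0.92 + $0.18 + $5.30 + $1.71 = $8.11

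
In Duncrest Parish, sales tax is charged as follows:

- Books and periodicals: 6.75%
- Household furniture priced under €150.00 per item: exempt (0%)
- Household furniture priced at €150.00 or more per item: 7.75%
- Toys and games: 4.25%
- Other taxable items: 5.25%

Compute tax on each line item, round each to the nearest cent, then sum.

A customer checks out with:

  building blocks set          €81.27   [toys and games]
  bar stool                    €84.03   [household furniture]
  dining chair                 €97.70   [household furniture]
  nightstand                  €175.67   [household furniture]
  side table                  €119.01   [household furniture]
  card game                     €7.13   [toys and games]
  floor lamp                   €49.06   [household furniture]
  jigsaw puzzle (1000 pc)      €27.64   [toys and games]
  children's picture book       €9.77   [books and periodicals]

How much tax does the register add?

€19.19

Building blocks set €81.27: toys and games → 4.25% → €3.45
Bar stool €84.03: household furniture, under €150.00 → 0% → €0.00
Dining chair €97.70: household furniture, under €150.00 → 0% → €0.00
Nightstand €175.67: household furniture, €150.00 or more → 7.75% → €13.61
Side table €119.01: household furniture, under €150.00 → 0% → €0.00
Card game €7.13: toys and games → 4.25% → €0.30
Floor lamp €49.06: household furniture, under €150.00 → 0% → €0.00
Jigsaw puzzle (1000 pc) €27.64: toys and games → 4.25% → €1.17
Children's picture book €9.77: books and periodicals → 6.75% → €0.66
Total tax = €3.45 + €13.61 + €0.30 + €1.17 + €0.66 = €19.19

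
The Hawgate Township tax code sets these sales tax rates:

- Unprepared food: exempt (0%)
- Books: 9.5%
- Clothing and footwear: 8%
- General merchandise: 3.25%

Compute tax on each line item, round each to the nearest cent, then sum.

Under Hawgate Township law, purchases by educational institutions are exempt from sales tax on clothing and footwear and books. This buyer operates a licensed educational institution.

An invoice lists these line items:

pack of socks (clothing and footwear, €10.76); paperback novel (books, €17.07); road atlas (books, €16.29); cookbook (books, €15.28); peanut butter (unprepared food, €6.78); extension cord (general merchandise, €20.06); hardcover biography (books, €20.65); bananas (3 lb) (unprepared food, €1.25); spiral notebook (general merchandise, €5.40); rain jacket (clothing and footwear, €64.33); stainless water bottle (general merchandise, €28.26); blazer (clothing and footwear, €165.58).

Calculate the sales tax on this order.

€1.75

Pack of socks €10.76: clothing and footwear, buyer-exempt → 0% → €0.00
Paperback novel €17.07: books, buyer-exempt → 0% → €0.00
Road atlas €16.29: books, buyer-exempt → 0% → €0.00
Cookbook €15.28: books, buyer-exempt → 0% → €0.00
Peanut butter €6.78: unprepared food → 0% → €0.00
Extension cord €20.06: general merchandise → 3.25% → €0.65
Hardcover biography €20.65: books, buyer-exempt → 0% → €0.00
Bananas (3 lb) €1.25: unprepared food → 0% → €0.00
Spiral notebook €5.40: general merchandise → 3.25% → €0.18
Rain jacket €64.33: clothing and footwear, buyer-exempt → 0% → €0.00
Stainless water bottle €28.26: general merchandise → 3.25% → €0.92
Blazer €165.58: clothing and footwear, buyer-exempt → 0% → €0.00
Total tax = €0.65 + €0.18 + €0.92 = €1.75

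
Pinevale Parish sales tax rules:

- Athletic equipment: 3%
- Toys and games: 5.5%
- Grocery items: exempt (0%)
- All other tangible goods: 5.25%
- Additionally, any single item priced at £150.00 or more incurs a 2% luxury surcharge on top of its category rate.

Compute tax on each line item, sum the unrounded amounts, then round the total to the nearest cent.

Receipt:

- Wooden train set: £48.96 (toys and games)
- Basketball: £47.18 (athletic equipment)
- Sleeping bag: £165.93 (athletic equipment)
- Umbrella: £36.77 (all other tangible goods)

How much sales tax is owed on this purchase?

Wooden train set £48.96: toys and games → 5.5% → £2.6928
Basketball £47.18: athletic equipment → 3% → £1.4154
Sleeping bag £165.93: athletic equipment → 3% + 2% surcharge = 5% → £8.2965
Umbrella £36.77: all other tangible goods → 5.25% → £1.930425
Unrounded tax sum = £14.335125 → £14.34

£14.34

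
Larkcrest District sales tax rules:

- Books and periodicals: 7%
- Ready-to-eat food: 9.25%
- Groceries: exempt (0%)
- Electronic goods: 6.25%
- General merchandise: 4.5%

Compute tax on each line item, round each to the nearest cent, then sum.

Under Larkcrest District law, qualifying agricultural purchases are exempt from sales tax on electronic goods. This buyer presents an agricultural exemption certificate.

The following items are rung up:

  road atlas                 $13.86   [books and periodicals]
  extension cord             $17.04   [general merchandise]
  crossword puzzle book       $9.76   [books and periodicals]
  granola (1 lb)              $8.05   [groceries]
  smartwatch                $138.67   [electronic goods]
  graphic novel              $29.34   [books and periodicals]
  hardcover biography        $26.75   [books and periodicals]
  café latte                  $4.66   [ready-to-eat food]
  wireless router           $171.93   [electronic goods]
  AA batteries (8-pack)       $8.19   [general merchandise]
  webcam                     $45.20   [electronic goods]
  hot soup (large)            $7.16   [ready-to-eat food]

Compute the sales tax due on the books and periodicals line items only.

$5.57

Road atlas $13.86: books and periodicals → 7% → $0.97
Crossword puzzle book $9.76: books and periodicals → 7% → $0.68
Graphic novel $29.34: books and periodicals → 7% → $2.05
Hardcover biography $26.75: books and periodicals → 7% → $1.87
Tax on books and periodicals = $0.97 + $0.68 + $2.05 + $1.87 = $5.57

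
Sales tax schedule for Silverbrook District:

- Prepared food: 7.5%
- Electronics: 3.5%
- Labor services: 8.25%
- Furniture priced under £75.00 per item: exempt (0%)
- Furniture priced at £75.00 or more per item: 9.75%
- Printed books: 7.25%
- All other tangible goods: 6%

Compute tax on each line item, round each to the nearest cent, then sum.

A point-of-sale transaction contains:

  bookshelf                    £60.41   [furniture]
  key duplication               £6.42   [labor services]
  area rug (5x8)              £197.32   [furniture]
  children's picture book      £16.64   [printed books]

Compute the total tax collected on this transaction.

£20.98

Bookshelf £60.41: furniture, under £75.00 → 0% → £0.00
Key duplication £6.42: labor services → 8.25% → £0.53
Area rug (5x8) £197.32: furniture, £75.00 or more → 9.75% → £19.24
Children's picture book £16.64: printed books → 7.25% → £1.21
Total tax = £0.53 + £19.24 + £1.21 = £20.98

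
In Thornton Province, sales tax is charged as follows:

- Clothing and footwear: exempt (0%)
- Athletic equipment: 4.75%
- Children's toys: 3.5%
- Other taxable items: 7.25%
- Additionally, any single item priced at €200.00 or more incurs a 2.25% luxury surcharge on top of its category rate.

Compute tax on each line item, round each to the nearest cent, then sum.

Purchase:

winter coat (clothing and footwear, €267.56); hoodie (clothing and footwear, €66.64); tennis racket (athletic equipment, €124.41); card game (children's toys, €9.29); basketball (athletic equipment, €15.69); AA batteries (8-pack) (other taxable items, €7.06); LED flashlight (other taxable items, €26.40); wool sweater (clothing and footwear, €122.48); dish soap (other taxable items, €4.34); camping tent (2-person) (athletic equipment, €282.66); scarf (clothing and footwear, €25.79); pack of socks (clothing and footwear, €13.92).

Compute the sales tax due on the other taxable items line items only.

AA batteries (8-pack) €7.06: other taxable items → 7.25% → €0.51
LED flashlight €26.40: other taxable items → 7.25% → €1.91
Dish soap €4.34: other taxable items → 7.25% → €0.31
Tax on other taxable items = €0.51 + €1.91 + €0.31 = €2.73

€2.73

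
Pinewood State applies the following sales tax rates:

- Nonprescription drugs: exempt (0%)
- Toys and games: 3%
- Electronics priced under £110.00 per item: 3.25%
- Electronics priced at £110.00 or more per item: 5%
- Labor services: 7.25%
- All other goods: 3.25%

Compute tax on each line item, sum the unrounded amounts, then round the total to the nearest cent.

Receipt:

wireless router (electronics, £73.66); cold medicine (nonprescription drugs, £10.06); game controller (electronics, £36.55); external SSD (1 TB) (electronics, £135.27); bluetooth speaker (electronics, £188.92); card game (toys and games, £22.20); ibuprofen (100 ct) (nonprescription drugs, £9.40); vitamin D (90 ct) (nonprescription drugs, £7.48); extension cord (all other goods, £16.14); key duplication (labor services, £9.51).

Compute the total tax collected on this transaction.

£21.67

Wireless router £73.66: electronics, under £110.00 → 3.25% → £2.39395
Cold medicine £10.06: nonprescription drugs → 0% → £0.00
Game controller £36.55: electronics, under £110.00 → 3.25% → £1.187875
External SSD (1 TB) £135.27: electronics, £110.00 or more → 5% → £6.7635
Bluetooth speaker £188.92: electronics, £110.00 or more → 5% → £9.446
Card game £22.20: toys and games → 3% → £0.666
Ibuprofen (100 ct) £9.40: nonprescription drugs → 0% → £0.00
Vitamin D (90 ct) £7.48: nonprescription drugs → 0% → £0.00
Extension cord £16.14: all other goods → 3.25% → £0.52455
Key duplication £9.51: labor services → 7.25% → £0.689475
Unrounded tax sum = £21.67135 → £21.67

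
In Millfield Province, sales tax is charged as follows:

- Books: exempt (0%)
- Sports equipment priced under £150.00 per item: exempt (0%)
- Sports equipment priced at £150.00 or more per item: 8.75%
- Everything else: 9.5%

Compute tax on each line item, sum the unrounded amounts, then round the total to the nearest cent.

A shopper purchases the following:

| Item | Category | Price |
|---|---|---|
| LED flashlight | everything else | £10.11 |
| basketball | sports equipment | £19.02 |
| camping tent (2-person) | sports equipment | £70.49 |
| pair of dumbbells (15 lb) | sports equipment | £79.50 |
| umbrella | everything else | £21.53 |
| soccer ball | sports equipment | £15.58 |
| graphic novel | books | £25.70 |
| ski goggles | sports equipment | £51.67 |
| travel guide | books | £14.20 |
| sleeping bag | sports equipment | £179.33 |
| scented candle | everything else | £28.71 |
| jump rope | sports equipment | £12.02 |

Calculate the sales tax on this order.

£21.42

LED flashlight £10.11: everything else → 9.5% → £0.96045
Basketball £19.02: sports equipment, under £150.00 → 0% → £0.00
Camping tent (2-person) £70.49: sports equipment, under £150.00 → 0% → £0.00
Pair of dumbbells (15 lb) £79.50: sports equipment, under £150.00 → 0% → £0.00
Umbrella £21.53: everything else → 9.5% → £2.04535
Soccer ball £15.58: sports equipment, under £150.00 → 0% → £0.00
Graphic novel £25.70: books → 0% → £0.00
Ski goggles £51.67: sports equipment, under £150.00 → 0% → £0.00
Travel guide £14.20: books → 0% → £0.00
Sleeping bag £179.33: sports equipment, £150.00 or more → 8.75% → £15.691375
Scented candle £28.71: everything else → 9.5% → £2.72745
Jump rope £12.02: sports equipment, under £150.00 → 0% → £0.00
Unrounded tax sum = £21.424625 → £21.42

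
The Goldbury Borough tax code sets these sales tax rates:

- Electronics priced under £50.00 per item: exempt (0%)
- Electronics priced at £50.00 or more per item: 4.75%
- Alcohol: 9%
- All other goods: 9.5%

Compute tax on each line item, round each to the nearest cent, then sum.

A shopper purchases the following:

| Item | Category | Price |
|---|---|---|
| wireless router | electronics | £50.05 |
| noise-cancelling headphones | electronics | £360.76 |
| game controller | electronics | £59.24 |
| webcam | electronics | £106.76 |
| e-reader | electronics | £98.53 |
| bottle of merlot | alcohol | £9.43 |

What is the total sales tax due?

£32.93

Wireless router £50.05: electronics, £50.00 or more → 4.75% → £2.38
Noise-cancelling headphones £360.76: electronics, £50.00 or more → 4.75% → £17.14
Game controller £59.24: electronics, £50.00 or more → 4.75% → £2.81
Webcam £106.76: electronics, £50.00 or more → 4.75% → £5.07
E-reader £98.53: electronics, £50.00 or more → 4.75% → £4.68
Bottle of merlot £9.43: alcohol → 9% → £0.85
Total tax = £2.38 + £17.14 + £2.81 + £5.07 + £4.68 + £0.85 = £32.93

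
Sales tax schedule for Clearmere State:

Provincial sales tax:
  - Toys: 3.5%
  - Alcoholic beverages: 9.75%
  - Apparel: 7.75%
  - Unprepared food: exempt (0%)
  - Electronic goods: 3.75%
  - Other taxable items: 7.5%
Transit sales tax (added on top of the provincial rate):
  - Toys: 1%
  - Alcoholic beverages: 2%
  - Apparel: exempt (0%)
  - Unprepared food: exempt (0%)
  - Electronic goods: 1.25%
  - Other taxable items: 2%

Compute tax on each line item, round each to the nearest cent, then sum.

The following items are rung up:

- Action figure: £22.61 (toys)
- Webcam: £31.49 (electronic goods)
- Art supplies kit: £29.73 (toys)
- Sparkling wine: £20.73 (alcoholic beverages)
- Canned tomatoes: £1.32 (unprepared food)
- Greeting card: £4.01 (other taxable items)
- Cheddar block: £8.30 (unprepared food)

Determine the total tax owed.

£6.75

Action figure £22.61: toys → 3.5% + 1% transit = 4.5% → £1.02
Webcam £31.49: electronic goods → 3.75% + 1.25% transit = 5% → £1.57
Art supplies kit £29.73: toys → 3.5% + 1% transit = 4.5% → £1.34
Sparkling wine £20.73: alcoholic beverages → 9.75% + 2% transit = 11.75% → £2.44
Canned tomatoes £1.32: unprepared food → 0% + 0% transit = 0% → £0.00
Greeting card £4.01: other taxable items → 7.5% + 2% transit = 9.5% → £0.38
Cheddar block £8.30: unprepared food → 0% + 0% transit = 0% → £0.00
Total tax = £1.02 + £1.57 + £1.34 + £2.44 + £0.38 = £6.75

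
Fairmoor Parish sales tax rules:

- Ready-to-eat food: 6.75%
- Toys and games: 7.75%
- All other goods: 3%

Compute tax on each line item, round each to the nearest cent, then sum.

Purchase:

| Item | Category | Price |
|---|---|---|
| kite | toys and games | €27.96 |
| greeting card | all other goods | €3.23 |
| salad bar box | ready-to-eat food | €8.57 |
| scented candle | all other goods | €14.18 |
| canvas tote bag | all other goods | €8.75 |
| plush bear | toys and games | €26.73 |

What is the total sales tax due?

€5.61

Kite €27.96: toys and games → 7.75% → €2.17
Greeting card €3.23: all other goods → 3% → €0.10
Salad bar box €8.57: ready-to-eat food → 6.75% → €0.58
Scented candle €14.18: all other goods → 3% → €0.43
Canvas tote bag €8.75: all other goods → 3% → €0.26
Plush bear €26.73: toys and games → 7.75% → €2.07
Total tax = €2.17 + €0.10 + €0.58 + €0.43 + €0.26 + €2.07 = €5.61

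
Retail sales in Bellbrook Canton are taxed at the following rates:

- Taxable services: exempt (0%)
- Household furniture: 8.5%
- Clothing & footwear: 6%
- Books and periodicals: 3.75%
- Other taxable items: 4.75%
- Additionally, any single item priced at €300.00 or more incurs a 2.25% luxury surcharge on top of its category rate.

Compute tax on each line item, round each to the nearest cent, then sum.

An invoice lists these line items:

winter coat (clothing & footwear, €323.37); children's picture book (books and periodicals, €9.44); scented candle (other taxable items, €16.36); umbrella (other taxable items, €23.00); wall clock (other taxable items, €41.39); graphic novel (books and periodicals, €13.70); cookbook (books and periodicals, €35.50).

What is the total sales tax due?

€32.71

Winter coat €323.37: clothing & footwear → 6% + 2.25% surcharge = 8.25% → €26.68
Children's picture book €9.44: books and periodicals → 3.75% → €0.35
Scented candle €16.36: other taxable items → 4.75% → €0.78
Umbrella €23.00: other taxable items → 4.75% → €1.09
Wall clock €41.39: other taxable items → 4.75% → €1.97
Graphic novel €13.70: books and periodicals → 3.75% → €0.51
Cookbook €35.50: books and periodicals → 3.75% → €1.33
Total tax = €26.68 + €0.35 + €0.78 + €1.09 + €1.97 + €0.51 + €1.33 = €32.71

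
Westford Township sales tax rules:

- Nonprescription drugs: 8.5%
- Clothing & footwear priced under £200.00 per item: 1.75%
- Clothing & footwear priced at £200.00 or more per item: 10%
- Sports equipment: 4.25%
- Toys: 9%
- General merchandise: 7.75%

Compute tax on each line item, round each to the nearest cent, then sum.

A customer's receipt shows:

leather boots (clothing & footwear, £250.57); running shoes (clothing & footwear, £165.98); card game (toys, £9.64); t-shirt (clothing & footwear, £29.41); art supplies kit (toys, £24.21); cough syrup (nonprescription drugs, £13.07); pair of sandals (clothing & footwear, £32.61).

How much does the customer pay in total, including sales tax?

£558.69

Leather boots £250.57: clothing & footwear, £200.00 or more → 10% → £25.06
Running shoes £165.98: clothing & footwear, under £200.00 → 1.75% → £2.90
Card game £9.64: toys → 9% → £0.87
T-shirt £29.41: clothing & footwear, under £200.00 → 1.75% → £0.51
Art supplies kit £24.21: toys → 9% → £2.18
Cough syrup £13.07: nonprescription drugs → 8.5% → £1.11
Pair of sandals £32.61: clothing & footwear, under £200.00 → 1.75% → £0.57
Subtotal = £525.49; tax = £33.20; total due = £558.69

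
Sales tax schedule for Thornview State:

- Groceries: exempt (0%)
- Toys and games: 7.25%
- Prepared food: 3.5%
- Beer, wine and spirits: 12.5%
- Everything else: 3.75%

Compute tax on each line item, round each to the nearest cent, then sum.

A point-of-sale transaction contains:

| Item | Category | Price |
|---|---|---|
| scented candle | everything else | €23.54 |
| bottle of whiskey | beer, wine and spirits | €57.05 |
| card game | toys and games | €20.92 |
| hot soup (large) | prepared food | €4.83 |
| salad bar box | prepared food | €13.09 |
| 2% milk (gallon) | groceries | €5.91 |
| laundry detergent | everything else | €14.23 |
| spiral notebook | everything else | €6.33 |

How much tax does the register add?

€10.93

Scented candle €23.54: everything else → 3.75% → €0.88
Bottle of whiskey €57.05: beer, wine and spirits → 12.5% → €7.13
Card game €20.92: toys and games → 7.25% → €1.52
Hot soup (large) €4.83: prepared food → 3.5% → €0.17
Salad bar box €13.09: prepared food → 3.5% → €0.46
2% milk (gallon) €5.91: groceries → 0% → €0.00
Laundry detergent €14.23: everything else → 3.75% → €0.53
Spiral notebook €6.33: everything else → 3.75% → €0.24
Total tax = €0.88 + €7.13 + €1.52 + €0.17 + €0.46 + €0.53 + €0.24 = €10.93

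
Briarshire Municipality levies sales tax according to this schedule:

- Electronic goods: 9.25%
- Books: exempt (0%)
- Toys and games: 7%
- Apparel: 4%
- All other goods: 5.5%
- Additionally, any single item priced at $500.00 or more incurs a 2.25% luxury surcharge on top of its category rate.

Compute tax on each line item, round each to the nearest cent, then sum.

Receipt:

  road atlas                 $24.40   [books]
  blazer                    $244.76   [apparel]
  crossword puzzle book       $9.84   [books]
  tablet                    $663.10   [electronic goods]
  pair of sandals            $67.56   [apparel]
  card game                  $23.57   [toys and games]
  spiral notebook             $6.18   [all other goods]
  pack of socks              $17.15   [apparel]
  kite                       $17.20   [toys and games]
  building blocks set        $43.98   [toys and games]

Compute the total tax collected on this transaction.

Road atlas $24.40: books → 0% → $0.00
Blazer $244.76: apparel → 4% → $9.79
Crossword puzzle book $9.84: books → 0% → $0.00
Tablet $663.10: electronic goods → 9.25% + 2.25% surcharge = 11.5% → $76.26
Pair of sandals $67.56: apparel → 4% → $2.70
Card game $23.57: toys and games → 7% → $1.65
Spiral notebook $6.18: all other goods → 5.5% → $0.34
Pack of socks $17.15: apparel → 4% → $0.69
Kite $17.20: toys and games → 7% → $1.20
Building blocks set $43.98: toys and games → 7% → $3.08
Total tax = $9.79 + $76.26 + $2.70 + $1.65 + $0.34 + $0.69 + $1.20 + $3.08 = $95.71

$95.71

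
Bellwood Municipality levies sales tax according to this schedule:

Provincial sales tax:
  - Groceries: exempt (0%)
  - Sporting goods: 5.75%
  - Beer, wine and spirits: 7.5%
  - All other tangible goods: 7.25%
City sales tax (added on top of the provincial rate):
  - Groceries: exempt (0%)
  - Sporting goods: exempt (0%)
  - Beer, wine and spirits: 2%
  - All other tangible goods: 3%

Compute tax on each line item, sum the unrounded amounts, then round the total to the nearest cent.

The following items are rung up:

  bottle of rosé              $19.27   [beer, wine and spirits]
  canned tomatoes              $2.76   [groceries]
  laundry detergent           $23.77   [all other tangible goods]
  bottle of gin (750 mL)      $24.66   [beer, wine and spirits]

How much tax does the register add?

Bottle of rosé $19.27: beer, wine and spirits → 7.5% + 2% city = 9.5% → $1.83065
Canned tomatoes $2.76: groceries → 0% + 0% city = 0% → $0.00
Laundry detergent $23.77: all other tangible goods → 7.25% + 3% city = 10.25% → $2.436425
Bottle of gin (750 mL) $24.66: beer, wine and spirits → 7.5% + 2% city = 9.5% → $2.3427
Unrounded tax sum = $6.609775 → $6.61

$6.61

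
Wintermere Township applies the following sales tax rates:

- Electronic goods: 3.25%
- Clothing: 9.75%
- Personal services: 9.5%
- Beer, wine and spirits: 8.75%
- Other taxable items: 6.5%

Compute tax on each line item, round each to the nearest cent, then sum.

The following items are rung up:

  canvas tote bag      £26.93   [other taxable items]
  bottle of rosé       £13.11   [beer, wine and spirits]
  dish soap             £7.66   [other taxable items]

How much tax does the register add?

Canvas tote bag £26.93: other taxable items → 6.5% → £1.75
Bottle of rosé £13.11: beer, wine and spirits → 8.75% → £1.15
Dish soap £7.66: other taxable items → 6.5% → £0.50
Total tax = £1.75 + £1.15 + £0.50 = £3.40

£3.40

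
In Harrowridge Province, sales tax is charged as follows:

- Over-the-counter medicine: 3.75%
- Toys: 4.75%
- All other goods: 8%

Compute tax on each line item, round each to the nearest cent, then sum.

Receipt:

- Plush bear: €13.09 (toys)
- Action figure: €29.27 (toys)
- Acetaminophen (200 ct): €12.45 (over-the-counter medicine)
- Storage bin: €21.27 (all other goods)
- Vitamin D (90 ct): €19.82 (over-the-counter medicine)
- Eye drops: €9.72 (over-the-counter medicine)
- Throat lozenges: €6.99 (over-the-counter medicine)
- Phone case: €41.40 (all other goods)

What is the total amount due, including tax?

Plush bear €13.09: toys → 4.75% → €0.62
Action figure €29.27: toys → 4.75% → €1.39
Acetaminophen (200 ct) €12.45: over-the-counter medicine → 3.75% → €0.47
Storage bin €21.27: all other goods → 8% → €1.70
Vitamin D (90 ct) €19.82: over-the-counter medicine → 3.75% → €0.74
Eye drops €9.72: over-the-counter medicine → 3.75% → €0.36
Throat lozenges €6.99: over-the-counter medicine → 3.75% → €0.26
Phone case €41.40: all other goods → 8% → €3.31
Subtotal = €154.01; tax = €8.85; total due = €162.86

€162.86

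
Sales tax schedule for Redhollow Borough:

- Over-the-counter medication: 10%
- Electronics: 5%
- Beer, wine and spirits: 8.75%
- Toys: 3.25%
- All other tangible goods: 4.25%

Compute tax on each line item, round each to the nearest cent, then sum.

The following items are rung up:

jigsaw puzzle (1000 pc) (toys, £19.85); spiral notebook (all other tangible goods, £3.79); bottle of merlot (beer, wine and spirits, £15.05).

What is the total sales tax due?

Jigsaw puzzle (1000 pc) £19.85: toys → 3.25% → £0.65
Spiral notebook £3.79: all other tangible goods → 4.25% → £0.16
Bottle of merlot £15.05: beer, wine and spirits → 8.75% → £1.32
Total tax = £0.65 + £0.16 + £1.32 = £2.13

£2.13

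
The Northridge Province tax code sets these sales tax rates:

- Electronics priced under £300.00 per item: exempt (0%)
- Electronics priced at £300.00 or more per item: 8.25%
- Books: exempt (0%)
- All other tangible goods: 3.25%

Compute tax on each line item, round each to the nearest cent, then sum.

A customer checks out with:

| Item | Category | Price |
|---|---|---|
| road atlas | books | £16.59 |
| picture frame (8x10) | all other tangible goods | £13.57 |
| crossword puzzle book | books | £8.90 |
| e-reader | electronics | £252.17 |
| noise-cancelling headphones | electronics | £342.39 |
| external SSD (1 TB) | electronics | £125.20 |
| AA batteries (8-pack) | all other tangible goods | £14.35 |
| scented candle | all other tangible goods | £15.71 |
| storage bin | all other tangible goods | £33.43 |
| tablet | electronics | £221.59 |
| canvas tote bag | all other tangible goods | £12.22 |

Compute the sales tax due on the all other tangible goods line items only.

£2.91

Picture frame (8x10) £13.57: all other tangible goods → 3.25% → £0.44
AA batteries (8-pack) £14.35: all other tangible goods → 3.25% → £0.47
Scented candle £15.71: all other tangible goods → 3.25% → £0.51
Storage bin £33.43: all other tangible goods → 3.25% → £1.09
Canvas tote bag £12.22: all other tangible goods → 3.25% → £0.40
Tax on all other tangible goods = £0.44 + £0.47 + £0.51 + £1.09 + £0.40 = £2.91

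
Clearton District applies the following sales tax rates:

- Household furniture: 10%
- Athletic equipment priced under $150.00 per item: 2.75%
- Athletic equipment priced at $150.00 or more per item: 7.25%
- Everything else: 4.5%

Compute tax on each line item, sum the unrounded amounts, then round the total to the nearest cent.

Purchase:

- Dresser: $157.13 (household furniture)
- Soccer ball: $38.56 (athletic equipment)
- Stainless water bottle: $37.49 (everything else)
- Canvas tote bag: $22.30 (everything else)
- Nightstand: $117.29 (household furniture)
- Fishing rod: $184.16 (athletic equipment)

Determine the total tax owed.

Dresser $157.13: household furniture → 10% → $15.713
Soccer ball $38.56: athletic equipment, under $150.00 → 2.75% → $1.0604
Stainless water bottle $37.49: everything else → 4.5% → $1.68705
Canvas tote bag $22.30: everything else → 4.5% → $1.0035
Nightstand $117.29: household furniture → 10% → $11.729
Fishing rod $184.16: athletic equipment, $150.00 or more → 7.25% → $13.3516
Unrounded tax sum = $44.54455 → $44.54

$44.54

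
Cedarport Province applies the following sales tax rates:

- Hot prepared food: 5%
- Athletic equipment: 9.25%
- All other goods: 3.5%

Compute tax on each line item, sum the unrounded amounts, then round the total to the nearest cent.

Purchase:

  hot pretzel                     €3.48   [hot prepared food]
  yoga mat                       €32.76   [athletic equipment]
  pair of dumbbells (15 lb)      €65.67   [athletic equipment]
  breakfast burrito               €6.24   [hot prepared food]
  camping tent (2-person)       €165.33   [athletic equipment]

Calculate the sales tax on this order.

Hot pretzel €3.48: hot prepared food → 5% → €0.174
Yoga mat €32.76: athletic equipment → 9.25% → €3.0303
Pair of dumbbells (15 lb) €65.67: athletic equipment → 9.25% → €6.074475
Breakfast burrito €6.24: hot prepared food → 5% → €0.312
Camping tent (2-person) €165.33: athletic equipment → 9.25% → €15.293025
Unrounded tax sum = €24.8838 → €24.88

€24.88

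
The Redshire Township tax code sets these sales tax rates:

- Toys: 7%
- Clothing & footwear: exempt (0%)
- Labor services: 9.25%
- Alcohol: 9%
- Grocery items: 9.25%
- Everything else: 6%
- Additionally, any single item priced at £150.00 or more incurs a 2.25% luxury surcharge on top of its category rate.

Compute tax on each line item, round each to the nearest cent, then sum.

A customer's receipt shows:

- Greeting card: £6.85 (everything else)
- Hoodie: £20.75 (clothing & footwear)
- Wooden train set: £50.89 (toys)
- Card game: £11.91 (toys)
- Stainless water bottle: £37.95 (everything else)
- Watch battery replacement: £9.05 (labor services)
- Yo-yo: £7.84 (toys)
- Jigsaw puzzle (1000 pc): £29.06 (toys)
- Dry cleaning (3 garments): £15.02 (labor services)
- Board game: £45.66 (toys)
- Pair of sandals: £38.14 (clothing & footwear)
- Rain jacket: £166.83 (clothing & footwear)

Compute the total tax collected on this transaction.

Greeting card £6.85: everything else → 6% → £0.41
Hoodie £20.75: clothing & footwear → 0% → £0.00
Wooden train set £50.89: toys → 7% → £3.56
Card game £11.91: toys → 7% → £0.83
Stainless water bottle £37.95: everything else → 6% → £2.28
Watch battery replacement £9.05: labor services → 9.25% → £0.84
Yo-yo £7.84: toys → 7% → £0.55
Jigsaw puzzle (1000 pc) £29.06: toys → 7% → £2.03
Dry cleaning (3 garments) £15.02: labor services → 9.25% → £1.39
Board game £45.66: toys → 7% → £3.20
Pair of sandals £38.14: clothing & footwear → 0% → £0.00
Rain jacket £166.83: clothing & footwear → 0% + 2.25% surcharge = 2.25% → £3.75
Total tax = £0.41 + £3.56 + £0.83 + £2.28 + £0.84 + £0.55 + £2.03 + £1.39 + £3.20 + £3.75 = £18.84

£18.84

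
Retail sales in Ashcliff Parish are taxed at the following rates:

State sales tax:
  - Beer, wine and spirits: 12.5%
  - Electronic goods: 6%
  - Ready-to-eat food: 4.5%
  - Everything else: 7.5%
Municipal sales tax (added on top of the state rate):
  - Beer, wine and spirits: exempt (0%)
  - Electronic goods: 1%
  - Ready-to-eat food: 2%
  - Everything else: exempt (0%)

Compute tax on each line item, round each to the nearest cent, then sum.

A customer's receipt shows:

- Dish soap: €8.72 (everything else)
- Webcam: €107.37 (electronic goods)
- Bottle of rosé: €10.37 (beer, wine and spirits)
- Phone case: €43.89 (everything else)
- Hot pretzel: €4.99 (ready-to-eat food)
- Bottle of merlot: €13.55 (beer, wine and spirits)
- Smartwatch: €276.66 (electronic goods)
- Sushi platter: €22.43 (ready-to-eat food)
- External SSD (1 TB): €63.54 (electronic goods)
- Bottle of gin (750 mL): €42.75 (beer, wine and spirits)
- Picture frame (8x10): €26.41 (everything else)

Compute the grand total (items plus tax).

€668.05

Dish soap €8.72: everything else → 7.5% + 0% municipal = 7.5% → €0.65
Webcam €107.37: electronic goods → 6% + 1% municipal = 7% → €7.52
Bottle of rosé €10.37: beer, wine and spirits → 12.5% + 0% municipal = 12.5% → €1.30
Phone case €43.89: everything else → 7.5% + 0% municipal = 7.5% → €3.29
Hot pretzel €4.99: ready-to-eat food → 4.5% + 2% municipal = 6.5% → €0.32
Bottle of merlot €13.55: beer, wine and spirits → 12.5% + 0% municipal = 12.5% → €1.69
Smartwatch €276.66: electronic goods → 6% + 1% municipal = 7% → €19.37
Sushi platter €22.43: ready-to-eat food → 4.5% + 2% municipal = 6.5% → €1.46
External SSD (1 TB) €63.54: electronic goods → 6% + 1% municipal = 7% → €4.45
Bottle of gin (750 mL) €42.75: beer, wine and spirits → 12.5% + 0% municipal = 12.5% → €5.34
Picture frame (8x10) €26.41: everything else → 7.5% + 0% municipal = 7.5% → €1.98
Subtotal = €620.68; tax = €47.37; total due = €668.05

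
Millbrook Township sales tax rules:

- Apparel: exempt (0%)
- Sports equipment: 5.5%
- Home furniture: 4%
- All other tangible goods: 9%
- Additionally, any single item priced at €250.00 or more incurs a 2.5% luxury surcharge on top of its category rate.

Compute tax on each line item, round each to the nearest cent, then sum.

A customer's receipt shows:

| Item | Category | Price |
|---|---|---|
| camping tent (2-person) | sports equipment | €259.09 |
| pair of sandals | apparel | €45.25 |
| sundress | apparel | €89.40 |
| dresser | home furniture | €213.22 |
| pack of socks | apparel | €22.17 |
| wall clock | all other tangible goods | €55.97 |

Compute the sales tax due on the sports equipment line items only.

Camping tent (2-person) €259.09: sports equipment → 5.5% + 2.5% surcharge = 8% → €20.73
Tax on sports equipment = €20.73

€20.73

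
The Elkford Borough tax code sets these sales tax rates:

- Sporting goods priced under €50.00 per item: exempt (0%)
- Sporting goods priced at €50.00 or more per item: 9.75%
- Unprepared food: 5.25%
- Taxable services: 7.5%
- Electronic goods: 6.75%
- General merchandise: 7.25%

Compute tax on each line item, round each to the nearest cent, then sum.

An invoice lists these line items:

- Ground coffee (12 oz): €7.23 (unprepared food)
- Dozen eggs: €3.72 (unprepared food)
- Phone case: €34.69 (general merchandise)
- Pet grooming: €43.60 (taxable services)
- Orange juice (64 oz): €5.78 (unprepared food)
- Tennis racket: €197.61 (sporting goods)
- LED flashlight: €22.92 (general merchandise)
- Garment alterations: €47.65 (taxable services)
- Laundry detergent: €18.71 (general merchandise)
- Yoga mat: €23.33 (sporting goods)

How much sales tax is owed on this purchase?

€32.53

Ground coffee (12 oz) €7.23: unprepared food → 5.25% → €0.38
Dozen eggs €3.72: unprepared food → 5.25% → €0.20
Phone case €34.69: general merchandise → 7.25% → €2.52
Pet grooming €43.60: taxable services → 7.5% → €3.27
Orange juice (64 oz) €5.78: unprepared food → 5.25% → €0.30
Tennis racket €197.61: sporting goods, €50.00 or more → 9.75% → €19.27
LED flashlight €22.92: general merchandise → 7.25% → €1.66
Garment alterations €47.65: taxable services → 7.5% → €3.57
Laundry detergent €18.71: general merchandise → 7.25% → €1.36
Yoga mat €23.33: sporting goods, under €50.00 → 0% → €0.00
Total tax = €0.38 + €0.20 + €2.52 + €3.27 + €0.30 + €19.27 + €1.66 + €3.57 + €1.36 = €32.53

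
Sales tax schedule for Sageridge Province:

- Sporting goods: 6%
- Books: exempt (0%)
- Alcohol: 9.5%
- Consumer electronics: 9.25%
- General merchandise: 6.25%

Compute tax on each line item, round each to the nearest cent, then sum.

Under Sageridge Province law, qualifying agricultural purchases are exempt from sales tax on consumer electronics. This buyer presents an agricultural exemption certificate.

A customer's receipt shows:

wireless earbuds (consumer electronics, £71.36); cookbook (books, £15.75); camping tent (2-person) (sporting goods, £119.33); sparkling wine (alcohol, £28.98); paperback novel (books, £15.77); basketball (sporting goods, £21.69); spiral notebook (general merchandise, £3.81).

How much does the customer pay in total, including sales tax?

£288.14

Wireless earbuds £71.36: consumer electronics, buyer-exempt → 0% → £0.00
Cookbook £15.75: books → 0% → £0.00
Camping tent (2-person) £119.33: sporting goods → 6% → £7.16
Sparkling wine £28.98: alcohol → 9.5% → £2.75
Paperback novel £15.77: books → 0% → £0.00
Basketball £21.69: sporting goods → 6% → £1.30
Spiral notebook £3.81: general merchandise → 6.25% → £0.24
Subtotal = £276.69; tax = £11.45; total due = £288.14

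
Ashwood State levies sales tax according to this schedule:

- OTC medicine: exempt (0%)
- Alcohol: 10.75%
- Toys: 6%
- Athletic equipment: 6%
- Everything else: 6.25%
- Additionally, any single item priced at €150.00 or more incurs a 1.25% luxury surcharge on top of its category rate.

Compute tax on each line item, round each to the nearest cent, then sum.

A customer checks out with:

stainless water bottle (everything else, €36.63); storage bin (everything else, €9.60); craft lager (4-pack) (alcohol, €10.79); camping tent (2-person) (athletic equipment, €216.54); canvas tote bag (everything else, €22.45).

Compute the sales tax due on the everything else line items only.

€4.29

Stainless water bottle €36.63: everything else → 6.25% → €2.29
Storage bin €9.60: everything else → 6.25% → €0.60
Canvas tote bag €22.45: everything else → 6.25% → €1.40
Tax on everything else = €2.29 + €0.60 + €1.40 = €4.29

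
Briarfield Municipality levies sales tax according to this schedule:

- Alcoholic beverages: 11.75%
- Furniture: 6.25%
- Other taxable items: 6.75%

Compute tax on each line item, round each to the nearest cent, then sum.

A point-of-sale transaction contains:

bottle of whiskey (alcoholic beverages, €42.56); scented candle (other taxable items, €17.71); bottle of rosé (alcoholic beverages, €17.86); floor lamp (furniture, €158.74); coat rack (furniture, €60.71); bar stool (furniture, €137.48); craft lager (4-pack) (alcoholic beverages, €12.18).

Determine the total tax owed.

Bottle of whiskey €42.56: alcoholic beverages → 11.75% → €5.00
Scented candle €17.71: other taxable items → 6.75% → €1.20
Bottle of rosé €17.86: alcoholic beverages → 11.75% → €2.10
Floor lamp €158.74: furniture → 6.25% → €9.92
Coat rack €60.71: furniture → 6.25% → €3.79
Bar stool €137.48: furniture → 6.25% → €8.59
Craft lager (4-pack) €12.18: alcoholic beverages → 11.75% → €1.43
Total tax = €5.00 + €1.20 + €2.10 + €9.92 + €3.79 + €8.59 + €1.43 = €32.03

€32.03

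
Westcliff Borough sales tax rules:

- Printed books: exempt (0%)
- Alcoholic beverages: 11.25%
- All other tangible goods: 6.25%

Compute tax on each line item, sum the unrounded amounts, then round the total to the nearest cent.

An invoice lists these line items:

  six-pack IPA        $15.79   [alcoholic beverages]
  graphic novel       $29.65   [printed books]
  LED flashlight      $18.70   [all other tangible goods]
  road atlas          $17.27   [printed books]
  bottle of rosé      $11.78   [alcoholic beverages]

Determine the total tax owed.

Six-pack IPA $15.79: alcoholic beverages → 11.25% → $1.776375
Graphic novel $29.65: printed books → 0% → $0.00
LED flashlight $18.70: all other tangible goods → 6.25% → $1.16875
Road atlas $17.27: printed books → 0% → $0.00
Bottle of rosé $11.78: alcoholic beverages → 11.25% → $1.32525
Unrounded tax sum = $4.270375 → $4.27

$4.27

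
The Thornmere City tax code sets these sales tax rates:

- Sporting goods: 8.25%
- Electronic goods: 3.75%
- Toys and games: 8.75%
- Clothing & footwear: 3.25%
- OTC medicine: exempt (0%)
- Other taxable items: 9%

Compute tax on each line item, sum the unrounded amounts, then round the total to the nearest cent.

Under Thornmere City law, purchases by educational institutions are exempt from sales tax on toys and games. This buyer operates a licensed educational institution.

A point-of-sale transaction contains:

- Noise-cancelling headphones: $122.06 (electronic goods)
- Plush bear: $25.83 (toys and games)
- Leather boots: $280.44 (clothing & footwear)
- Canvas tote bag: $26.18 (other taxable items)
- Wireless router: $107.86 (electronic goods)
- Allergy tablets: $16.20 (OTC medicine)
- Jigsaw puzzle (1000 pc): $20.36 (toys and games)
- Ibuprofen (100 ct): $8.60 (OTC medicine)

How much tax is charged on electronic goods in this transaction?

$8.62

Noise-cancelling headphones $122.06: electronic goods → 3.75% → $4.57725
Wireless router $107.86: electronic goods → 3.75% → $4.04475
Tax on electronic goods: unrounded sum = $8.622 → $8.62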